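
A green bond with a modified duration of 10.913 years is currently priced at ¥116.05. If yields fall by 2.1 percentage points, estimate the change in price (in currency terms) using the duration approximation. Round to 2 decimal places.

+¥26.60

Duration approximation: ΔP/P ≈ -D_mod · Δy = -10.913 × (-0.021) = +0.229173.
ΔP ≈ 116.05 × (+0.229173) = +26.59552665.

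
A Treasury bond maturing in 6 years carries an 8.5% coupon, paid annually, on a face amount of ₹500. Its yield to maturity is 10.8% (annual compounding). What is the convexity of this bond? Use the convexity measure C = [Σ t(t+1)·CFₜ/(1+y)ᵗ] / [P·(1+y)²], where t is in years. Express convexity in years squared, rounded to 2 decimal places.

25.83

With y = 0.108:
  t   CF        PV=CF/(1+0.108)^t    t·PV        t(t+1)·PV
  1        42.50        38.3574        38.3574          76.7148
  2        42.50        34.6186        69.2372         207.7116
  3        42.50        31.2442        93.7327         374.9306
  4        42.50        28.1988       112.7950         563.9750
  5        42.50        25.4501       127.2507         763.5041
  6       542.50       293.1981     1,759.1887      12,314.3210
  Σ                    451.0672     2,200.5616      14,301.1571
P = 451.0672.
Convexity = Σ t(t+1)·PV / [P·(1+y)²] = 14,301.1571 / (451.0672 × 1.227664) = 25.82560.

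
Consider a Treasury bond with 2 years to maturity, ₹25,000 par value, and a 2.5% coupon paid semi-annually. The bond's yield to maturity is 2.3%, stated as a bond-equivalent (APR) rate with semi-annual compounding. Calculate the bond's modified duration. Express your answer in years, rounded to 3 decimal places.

Periodic yield y = 0.0115. First find Macaulay duration:
  t   CF        PV=CF/(1+0.0115)^t    t·PV
  1       312.50       308.9471       308.9471
  2       312.50       305.4346       610.8692
  3       312.50       301.9620       905.8861
  4    25,312.50    24,180.8461    96,723.3842
  Σ                 25,097.1898    98,549.0867
P = 25,097.1898; Macaulay duration = 98,549.0867 / 25,097.1898 = 3.92670 half-year periods = 1.96335 years.
Modified duration = D_Mac / (1 + y) = 1.96335 / 1.0115 = 1.94103 years.

1.941 years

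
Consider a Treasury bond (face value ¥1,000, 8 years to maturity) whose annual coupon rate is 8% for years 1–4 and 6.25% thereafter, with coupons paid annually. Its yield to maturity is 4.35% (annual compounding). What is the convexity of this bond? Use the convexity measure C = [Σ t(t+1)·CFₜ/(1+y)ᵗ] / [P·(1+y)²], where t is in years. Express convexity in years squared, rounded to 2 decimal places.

With y = 0.0435:
  t   CF        PV=CF/(1+0.0435)^t    t·PV        t(t+1)·PV
  1        80.00        76.6651        76.6651         153.3301
  2        80.00        73.4692       146.9383         440.8150
  3        80.00        70.4065       211.2194         844.8777
  4        80.00        67.4715       269.8859       1,349.4294
  5        62.50        50.5147       252.5735       1,515.4409
  6        62.50        48.4089       290.4535       2,033.1742
  7        62.50        46.3909       324.7363       2,597.8907
  8     1,062.50       755.7694     6,046.1553      54,415.3977
  Σ                  1,189.0961     7,618.6273      63,350.3558
P = 1,189.0961.
Convexity = Σ t(t+1)·PV / [P·(1+y)²] = 63,350.3558 / (1,189.0961 × 1.088892) = 48.92684.

48.93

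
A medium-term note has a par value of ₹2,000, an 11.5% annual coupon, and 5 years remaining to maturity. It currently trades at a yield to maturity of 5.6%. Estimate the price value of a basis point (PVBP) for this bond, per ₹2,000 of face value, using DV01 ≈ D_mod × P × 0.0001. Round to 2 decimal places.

₹0.99

Periodic yield y = 0.056.
  t   CF        PV=CF/(1+0.056)^t    t·PV
  1       230.00       217.8030       217.8030
  2       230.00       206.2529       412.5057
  3       230.00       195.3152       585.9457
  4       230.00       184.9576       739.8304
  5     2,230.00     1,698.1861     8,490.9303
  Σ                  2,502.5148    10,447.0151
P = 2,502.5148; D_Mac = 4.17461 yrs; D_mod = 3.95323 yrs.
DV01 ≈ 3.95323 × 2,502.5148 × 0.0001 = 0.989301.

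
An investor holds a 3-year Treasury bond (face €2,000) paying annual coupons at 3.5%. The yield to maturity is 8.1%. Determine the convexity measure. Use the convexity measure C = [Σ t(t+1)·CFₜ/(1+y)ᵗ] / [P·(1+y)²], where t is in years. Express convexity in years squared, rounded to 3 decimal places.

9.780

With y = 0.081:
  t   CF        PV=CF/(1+0.081)^t    t·PV        t(t+1)·PV
  1        70.00        64.7549        64.7549         129.5097
  2        70.00        59.9027       119.8055         359.4164
  3     2,070.00     1,638.6766     4,916.0299      19,664.1197
  Σ                  1,763.3342     5,100.5903      20,153.0458
P = 1,763.3342.
Convexity = Σ t(t+1)·PV / [P·(1+y)²] = 20,153.0458 / (1,763.3342 × 1.168561) = 9.78036.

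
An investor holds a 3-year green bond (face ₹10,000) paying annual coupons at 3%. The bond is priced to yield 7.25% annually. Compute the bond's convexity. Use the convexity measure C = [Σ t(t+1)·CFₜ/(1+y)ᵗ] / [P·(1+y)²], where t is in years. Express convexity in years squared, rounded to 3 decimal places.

10.006

With y = 0.0725:
  t   CF        PV=CF/(1+0.0725)^t    t·PV        t(t+1)·PV
  1       300.00       279.7203       279.7203         559.4406
  2       300.00       260.8114       521.6229       1,564.8687
  3    10,300.00     8,349.2088    25,047.6264     100,190.5056
  Σ                  8,889.7405    25,848.9696     102,314.8148
P = 8,889.7405.
Convexity = Σ t(t+1)·PV / [P·(1+y)²] = 102,314.8148 / (8,889.7405 × 1.150256) = 10.00587.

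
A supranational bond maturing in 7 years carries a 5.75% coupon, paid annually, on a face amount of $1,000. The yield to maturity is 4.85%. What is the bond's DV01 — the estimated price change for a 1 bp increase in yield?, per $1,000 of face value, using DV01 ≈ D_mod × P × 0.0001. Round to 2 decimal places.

$0.60

Periodic yield y = 0.0485.
  t   CF        PV=CF/(1+0.0485)^t    t·PV
  1        57.50        54.8402        54.8402
  2        57.50        52.3035       104.6071
  3        57.50        49.8841       149.6524
  4        57.50        47.5767       190.3067
  5        57.50        45.3759       226.8797
  6        57.50        43.2770       259.6621
  7     1,057.50       759.1041     5,313.7286
  Σ                  1,052.3616     6,299.6769
P = 1,052.3616; D_Mac = 5.98623 yrs; D_mod = 5.70933 yrs.
DV01 ≈ 5.70933 × 1,052.3616 × 0.0001 = 0.600828.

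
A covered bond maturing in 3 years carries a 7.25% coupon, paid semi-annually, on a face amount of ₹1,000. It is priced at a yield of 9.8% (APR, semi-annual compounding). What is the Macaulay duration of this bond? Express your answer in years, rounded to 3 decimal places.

2.739 years

Periodic yield y = 0.049. Discount each cash flow and weight by its period:
  t   CF        PV=CF/(1+0.049)^t    t·PV
  1        36.25        34.5567        34.5567
  2        36.25        32.9425        65.8851
  3        36.25        31.4038        94.2113
  4        36.25        29.9368       119.7474
  5        36.25        28.5385       142.6923
  6     1,036.25       777.6991     4,666.1948
  Σ                    935.0775     5,123.2875
Price P = Σ PV = 935.0775.
Macaulay duration = Σ(t·PV) / P = 5,123.2875 / 935.0775 = 5.47900 half-year periods.
In years: 5.47900 / 2 = 2.73950 years.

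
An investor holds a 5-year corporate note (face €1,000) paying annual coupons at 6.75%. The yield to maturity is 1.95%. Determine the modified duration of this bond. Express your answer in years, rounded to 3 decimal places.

4.385 years

Periodic yield y = 0.0195. First find Macaulay duration:
  t   CF        PV=CF/(1+0.0195)^t    t·PV
  1        67.50        66.2089        66.2089
  2        67.50        64.9425       129.8851
  3        67.50        63.7004       191.1012
  4        67.50        62.4820       249.9280
  5     1,067.50       969.2409     4,846.2045
  Σ                  1,226.5748     5,483.3277
P = 1,226.5748; Macaulay duration = 5,483.3277 / 1,226.5748 = 4.47044 years.
Modified duration = D_Mac / (1 + y) = 4.47044 / 1.0195 = 4.38493 years.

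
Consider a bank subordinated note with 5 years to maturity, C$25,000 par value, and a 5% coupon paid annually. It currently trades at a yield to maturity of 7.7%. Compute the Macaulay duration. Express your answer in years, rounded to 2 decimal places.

4.52 years

Periodic yield y = 0.077. Discount each cash flow and weight by its year:
  t   CF        PV=CF/(1+0.077)^t    t·PV
  1     1,250.00     1,160.6314     1,160.6314
  2     1,250.00     1,077.6522     2,155.3043
  3     1,250.00     1,000.6055     3,001.8166
  4     1,250.00       929.0674     3,716.2694
  5    26,250.00    18,115.5194    90,577.5972
  Σ                 22,283.4759   100,611.6189
Price P = Σ PV = 22,283.4759.
Macaulay duration = Σ(t·PV) / P = 100,611.6189 / 22,283.4759 = 4.51508 years.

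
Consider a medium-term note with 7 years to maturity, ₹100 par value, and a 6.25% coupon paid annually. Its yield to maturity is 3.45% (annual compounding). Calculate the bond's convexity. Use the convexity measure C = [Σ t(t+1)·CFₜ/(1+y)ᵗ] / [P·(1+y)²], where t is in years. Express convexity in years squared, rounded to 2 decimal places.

With y = 0.0345:
  t   CF        PV=CF/(1+0.0345)^t    t·PV        t(t+1)·PV
  1         6.25         6.0416         6.0416          12.0831
  2         6.25         5.8401        11.6802          35.0405
  3         6.25         5.6453        16.9360          67.7438
  4         6.25         5.4571        21.8282         109.1410
  5         6.25         5.2751        26.3753         158.2519
  6         6.25         5.0991        30.5948         214.1639
  7       106.25        83.7945       586.5614       4,692.4916
  Σ                    117.1527       700.0175       5,288.9158
P = 117.1527.
Convexity = Σ t(t+1)·PV / [P·(1+y)²] = 5,288.9158 / (117.1527 × 1.070190) = 42.18454.

42.18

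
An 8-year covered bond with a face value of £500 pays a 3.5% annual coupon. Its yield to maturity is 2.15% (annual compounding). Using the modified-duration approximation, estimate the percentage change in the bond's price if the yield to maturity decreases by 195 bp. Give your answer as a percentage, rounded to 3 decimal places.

+13.672%

Periodic yield y = 0.0215. Modified duration first:
  t   CF        PV=CF/(1+0.0215)^t    t·PV
  1        17.50        17.1317        17.1317
  2        17.50        16.7711        33.5422
  3        17.50        16.4181        49.2543
  4        17.50        16.0725        64.2902
  5        17.50        15.7343        78.6713
  6        17.50        15.4031        92.4185
  7        17.50        15.0789       105.5522
  8       517.50       436.5192     3,492.1539
  Σ                    549.1289     3,933.0143
P = 549.1289; D_Mac = 7.16228 yrs; D_mod = 7.16228/(1+0.0215) = 7.01153 yrs.
ΔP/P ≈ -D_mod · Δy = -7.01153 × (-0.0195) = +0.136725 = +13.6725%.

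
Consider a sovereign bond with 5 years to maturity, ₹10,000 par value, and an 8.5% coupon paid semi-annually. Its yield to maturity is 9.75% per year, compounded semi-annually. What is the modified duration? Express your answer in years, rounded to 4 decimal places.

Periodic yield y = 0.04875. First find Macaulay duration:
  t   CF        PV=CF/(1+0.04875)^t    t·PV
  1       425.00       405.2443       405.2443
  2       425.00       386.4070       772.8140
  3       425.00       368.4453     1,105.3359
  4       425.00       351.3185     1,405.2740
  5       425.00       334.9879     1,674.9393
  6       425.00       319.4163     1,916.4979
  7       425.00       304.5686     2,131.9801
  8       425.00       290.4111     2,323.2884
  9       425.00       276.9116     2,492.2045
  10   10,425.00     6,476.7379    64,767.3794
  Σ                  9,514.4485    78,994.9578
P = 9,514.4485; Macaulay duration = 78,994.9578 / 9,514.4485 = 8.30263 half-year periods = 4.15132 years.
Modified duration = D_Mac / (1 + y) = 4.15132 / 1.04875 = 3.95835 years.

3.9583 years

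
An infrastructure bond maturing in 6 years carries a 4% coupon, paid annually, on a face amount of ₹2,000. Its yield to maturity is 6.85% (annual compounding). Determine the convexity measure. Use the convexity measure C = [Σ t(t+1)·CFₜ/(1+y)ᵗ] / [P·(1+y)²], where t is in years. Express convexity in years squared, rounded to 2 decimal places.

31.96

With y = 0.0685:
  t   CF        PV=CF/(1+0.0685)^t    t·PV        t(t+1)·PV
  1        80.00        74.8713        74.8713         149.7426
  2        80.00        70.0714       140.1428         420.4285
  3        80.00        65.5792       196.7377         786.9509
  4        80.00        61.3751       245.5002       1,227.5011
  5        80.00        57.4404       287.2019       1,723.2116
  6     2,080.00     1,397.7071     8,386.2427      58,703.6988
  Σ                  1,727.0445     9,330.6967      63,011.5336
P = 1,727.0445.
Convexity = Σ t(t+1)·PV / [P·(1+y)²] = 63,011.5336 / (1,727.0445 × 1.141692) = 31.95711.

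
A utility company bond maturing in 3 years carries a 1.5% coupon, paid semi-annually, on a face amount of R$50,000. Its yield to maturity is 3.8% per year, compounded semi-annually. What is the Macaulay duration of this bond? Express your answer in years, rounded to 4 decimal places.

Periodic yield y = 0.019. Discount each cash flow and weight by its period:
  t   CF        PV=CF/(1+0.019)^t    t·PV
  1       375.00       368.0079       368.0079
  2       375.00       361.1461       722.2922
  3       375.00       354.4122     1,063.2367
  4       375.00       347.8040     1,391.2159
  5       375.00       341.3189     1,706.5945
  6    50,375.00    44,995.5904   269,973.5427
  Σ                 46,768.2795   275,224.8898
Price P = Σ PV = 46,768.2795.
Macaulay duration = Σ(t·PV) / P = 275,224.8898 / 46,768.2795 = 5.88486 half-year periods.
In years: 5.88486 / 2 = 2.94243 years.

2.9424 years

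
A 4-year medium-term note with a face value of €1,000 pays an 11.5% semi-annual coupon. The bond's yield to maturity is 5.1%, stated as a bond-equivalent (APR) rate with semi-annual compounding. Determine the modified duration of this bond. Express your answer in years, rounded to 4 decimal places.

Periodic yield y = 0.0255. First find Macaulay duration:
  t   CF        PV=CF/(1+0.0255)^t    t·PV
  1        57.50        56.0702        56.0702
  2        57.50        54.6760       109.3519
  3        57.50        53.3164       159.9492
  4        57.50        51.9906       207.9626
  5        57.50        50.6978       253.4892
  6        57.50        49.4372       296.6232
  7        57.50        48.2079       337.4553
  8     1,057.50       864.5598     6,916.4787
  Σ                  1,228.9560     8,337.3804
P = 1,228.9560; Macaulay duration = 8,337.3804 / 1,228.9560 = 6.78412 half-year periods = 3.39206 years.
Modified duration = D_Mac / (1 + y) = 3.39206 / 1.0255 = 3.30771 years.

3.3077 years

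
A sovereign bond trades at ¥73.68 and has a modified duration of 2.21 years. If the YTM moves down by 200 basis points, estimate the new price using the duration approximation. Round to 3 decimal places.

¥76.937

Duration approximation: ΔP/P ≈ -D_mod · Δy = -2.21 × (-0.02) = +0.044200.
New price ≈ 73.68 × (1 + 0.044200) = 76.936656.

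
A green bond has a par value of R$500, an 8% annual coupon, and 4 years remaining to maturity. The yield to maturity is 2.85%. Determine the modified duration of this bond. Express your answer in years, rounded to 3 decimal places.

Periodic yield y = 0.0285. First find Macaulay duration:
  t   CF        PV=CF/(1+0.0285)^t    t·PV
  1        40.00        38.8916        38.8916
  2        40.00        37.8139        75.6278
  3        40.00        36.7661       110.2982
  4       540.00       482.5881     1,930.3523
  Σ                    596.0596     2,155.1698
P = 596.0596; Macaulay duration = 2,155.1698 / 596.0596 = 3.61570 years.
Modified duration = D_Mac / (1 + y) = 3.61570 / 1.0285 = 3.51550 years.

3.516 years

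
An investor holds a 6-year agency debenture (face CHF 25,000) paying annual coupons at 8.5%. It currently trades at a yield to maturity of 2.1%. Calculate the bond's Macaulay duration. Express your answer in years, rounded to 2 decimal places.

Periodic yield y = 0.021. Discount each cash flow and weight by its year:
  t   CF        PV=CF/(1+0.021)^t    t·PV
  1     2,125.00     2,081.2929     2,081.2929
  2     2,125.00     2,038.4847     4,076.9693
  3     2,125.00     1,996.5570     5,989.6709
  4     2,125.00     1,955.4917     7,821.9666
  5     2,125.00     1,915.2710     9,576.3548
  6    27,125.00    23,945.0250   143,670.1498
  Σ                 33,932.1221   173,216.4044
Price P = Σ PV = 33,932.1221.
Macaulay duration = Σ(t·PV) / P = 173,216.4044 / 33,932.1221 = 5.10479 years.

5.10 years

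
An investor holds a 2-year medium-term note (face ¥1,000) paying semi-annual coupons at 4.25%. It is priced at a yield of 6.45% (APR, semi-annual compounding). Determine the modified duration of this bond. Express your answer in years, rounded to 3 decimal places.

1.876 years

Periodic yield y = 0.03225. First find Macaulay duration:
  t   CF        PV=CF/(1+0.03225)^t    t·PV
  1        21.25        20.5861        20.5861
  2        21.25        19.9429        39.8859
  3        21.25        19.3199        57.9596
  4     1,021.25       899.4821     3,597.9282
  Σ                    959.3310     3,716.3598
P = 959.3310; Macaulay duration = 3,716.3598 / 959.3310 = 3.87391 half-year periods = 1.93695 years.
Modified duration = D_Mac / (1 + y) = 1.93695 / 1.03225 = 1.87644 years.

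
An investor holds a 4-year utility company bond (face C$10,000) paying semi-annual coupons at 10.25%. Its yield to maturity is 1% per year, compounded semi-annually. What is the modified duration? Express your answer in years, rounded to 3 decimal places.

3.464 years

Periodic yield y = 0.005. First find Macaulay duration:
  t   CF        PV=CF/(1+0.005)^t    t·PV
  1       512.50       509.9502       509.9502
  2       512.50       507.4132     1,014.8264
  3       512.50       504.8887     1,514.6662
  4       512.50       502.3769     2,009.5074
  5       512.50       499.8775     2,499.3873
  6       512.50       497.3905     2,984.3431
  7       512.50       494.9159     3,464.4115
  8    10,512.50    10,101.3057    80,810.4456
  Σ                 13,618.1186    94,807.5379
P = 13,618.1186; Macaulay duration = 94,807.5379 / 13,618.1186 = 6.96187 half-year periods = 3.48093 years.
Modified duration = D_Mac / (1 + y) = 3.48093 / 1.005 = 3.46362 years.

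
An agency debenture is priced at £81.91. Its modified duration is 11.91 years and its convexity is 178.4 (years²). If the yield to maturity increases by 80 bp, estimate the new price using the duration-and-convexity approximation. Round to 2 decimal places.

Duration effect: -D_mod·Δy = -11.91 × (+0.008) = -0.095280
Convexity effect: ½·C·(Δy)² = 0.5 × 178.4 × (0.008)² = +0.0057088
ΔP/P ≈ -0.095280 + 0.0057088 = -0.0895712
New price ≈ 81.91 × (1 - 0.0895712) = 74.573223008.

£74.57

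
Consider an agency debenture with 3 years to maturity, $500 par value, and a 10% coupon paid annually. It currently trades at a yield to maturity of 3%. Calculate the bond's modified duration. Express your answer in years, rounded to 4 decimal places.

2.6789 years

Periodic yield y = 0.03. First find Macaulay duration:
  t   CF        PV=CF/(1+0.03)^t    t·PV
  1        50.00        48.5437        48.5437
  2        50.00        47.1298        94.2596
  3       550.00       503.3279     1,509.9837
  Σ                    599.0014     1,652.7870
P = 599.0014; Macaulay duration = 1,652.7870 / 599.0014 = 2.75924 years.
Modified duration = D_Mac / (1 + y) = 2.75924 / 1.03 = 2.67887 years.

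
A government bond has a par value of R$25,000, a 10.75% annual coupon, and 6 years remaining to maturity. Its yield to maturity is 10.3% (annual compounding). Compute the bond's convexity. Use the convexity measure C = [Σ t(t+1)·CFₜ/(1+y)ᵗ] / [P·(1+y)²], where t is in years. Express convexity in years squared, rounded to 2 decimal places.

With y = 0.103:
  t   CF        PV=CF/(1+0.103)^t    t·PV        t(t+1)·PV
  1     2,687.50     2,436.5367     2,436.5367       4,873.0734
  2     2,687.50     2,209.0088     4,418.0176      13,254.0529
  3     2,687.50     2,002.7278     6,008.1835      24,032.7341
  4     2,687.50     1,815.7097     7,262.8390      36,314.1948
  5     2,687.50     1,646.1557     8,230.7785      49,384.6711
  6    27,687.50    15,375.5503    92,253.3019     645,773.1134
  Σ                 25,485.6891   120,609.6573     773,631.8397
P = 25,485.6891.
Convexity = Σ t(t+1)·PV / [P·(1+y)²] = 773,631.8397 / (25,485.6891 × 1.216609) = 24.95094.

24.95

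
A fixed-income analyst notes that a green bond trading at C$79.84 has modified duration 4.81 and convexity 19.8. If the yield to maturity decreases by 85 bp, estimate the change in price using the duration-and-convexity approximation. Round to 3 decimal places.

+C$3.321

Duration effect: -D_mod·Δy = -4.81 × (-0.0085) = +0.040885
Convexity effect: ½·C·(Δy)² = 0.5 × 19.8 × (-0.0085)² = +0.000715275
ΔP/P ≈ +0.040885 + 0.000715275 = +0.041600275
ΔP ≈ 79.84 × (+0.041600275) = +3.321365956.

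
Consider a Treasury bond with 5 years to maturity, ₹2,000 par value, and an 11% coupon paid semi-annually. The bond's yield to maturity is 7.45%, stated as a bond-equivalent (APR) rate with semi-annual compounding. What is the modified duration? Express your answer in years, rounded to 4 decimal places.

Periodic yield y = 0.03725. First find Macaulay duration:
  t   CF        PV=CF/(1+0.03725)^t    t·PV
  1       110.00       106.0497       106.0497
  2       110.00       102.2412       204.4823
  3       110.00        98.5695       295.7084
  4       110.00        95.0296       380.1184
  5       110.00        91.6169       458.0844
  6       110.00        88.3267       529.9602
  7       110.00        85.1547       596.0828
  8       110.00        82.0966       656.7727
  9       110.00        79.1483       712.3349
  10    2,110.00     1,463.6863    14,636.8634
  Σ                  2,291.9194    18,576.4572
P = 2,291.9194; Macaulay duration = 18,576.4572 / 2,291.9194 = 8.10520 half-year periods = 4.05260 years.
Modified duration = D_Mac / (1 + y) = 4.05260 / 1.03725 = 3.90706 years.

3.9071 years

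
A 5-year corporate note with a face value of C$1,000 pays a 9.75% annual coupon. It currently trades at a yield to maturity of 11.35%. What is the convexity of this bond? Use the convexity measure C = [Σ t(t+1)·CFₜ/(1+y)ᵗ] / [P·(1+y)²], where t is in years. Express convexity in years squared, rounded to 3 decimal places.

With y = 0.1135:
  t   CF        PV=CF/(1+0.1135)^t    t·PV        t(t+1)·PV
  1        97.50        87.5617        87.5617         175.1235
  2        97.50        78.6365       157.2730         471.8190
  3        97.50        70.6210       211.8630         847.4522
  4        97.50        63.4226       253.6902       1,268.4511
  5     1,097.50       641.1408     3,205.7041      19,234.2243
  Σ                    941.3826     3,916.0921      21,997.0701
P = 941.3826.
Convexity = Σ t(t+1)·PV / [P·(1+y)²] = 21,997.0701 / (941.3826 × 1.239882) = 18.84596.

18.846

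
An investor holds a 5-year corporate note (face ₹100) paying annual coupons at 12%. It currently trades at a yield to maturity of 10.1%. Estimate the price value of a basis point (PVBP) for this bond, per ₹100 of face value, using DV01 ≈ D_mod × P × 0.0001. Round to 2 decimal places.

Periodic yield y = 0.101.
  t   CF        PV=CF/(1+0.101)^t    t·PV
  1        12.00        10.8992        10.8992
  2        12.00         9.8993        19.7987
  3        12.00         8.9912        26.9737
  4        12.00         8.1664        32.6657
  5       112.00        69.2279       346.1397
  Σ                    107.1841       436.4770
P = 107.1841; D_Mac = 4.07222 yrs; D_mod = 3.69865 yrs.
DV01 ≈ 3.69865 × 107.1841 × 0.0001 = 0.039644.

₹0.04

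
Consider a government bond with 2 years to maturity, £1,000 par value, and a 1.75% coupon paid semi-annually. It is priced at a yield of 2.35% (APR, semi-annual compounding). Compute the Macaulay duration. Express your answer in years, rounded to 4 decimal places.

Periodic yield y = 0.01175. Discount each cash flow and weight by its period:
  t   CF        PV=CF/(1+0.01175)^t    t·PV
  1         8.75         8.6484         8.6484
  2         8.75         8.5479        17.0959
  3         8.75         8.4487        25.3460
  4     1,008.75       962.6994     3,850.7975
  Σ                    988.3444     3,901.8878
Price P = Σ PV = 988.3444.
Macaulay duration = Σ(t·PV) / P = 3,901.8878 / 988.3444 = 3.94790 half-year periods.
In years: 3.94790 / 2 = 1.97395 years.

1.9740 years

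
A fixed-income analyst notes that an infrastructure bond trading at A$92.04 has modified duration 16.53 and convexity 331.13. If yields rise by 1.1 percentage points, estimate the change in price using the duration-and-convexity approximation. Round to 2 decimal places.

Duration effect: -D_mod·Δy = -16.53 × (+0.011) = -0.181830
Convexity effect: ½·C·(Δy)² = 0.5 × 331.13 × (0.011)² = +0.020033365
ΔP/P ≈ -0.181830 + 0.020033365 = -0.161796635
ΔP ≈ 92.04 × (-0.161796635) = -14.8917622854.

-A$14.89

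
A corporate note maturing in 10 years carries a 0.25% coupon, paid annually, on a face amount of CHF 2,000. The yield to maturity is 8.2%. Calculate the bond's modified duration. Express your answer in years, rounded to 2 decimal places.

9.07 years

Periodic yield y = 0.082. First find Macaulay duration:
  t   CF        PV=CF/(1+0.082)^t    t·PV
  1         5.00         4.6211         4.6211
  2         5.00         4.2709         8.5417
  3         5.00         3.9472        11.8416
  4         5.00         3.6481        14.5922
  5         5.00         3.3716        16.8579
  6         5.00         3.1161        18.6964
  7         5.00         2.8799        20.1594
  8         5.00         2.6617        21.2932
  9         5.00         2.4599        22.1395
  10    2,005.00       911.6786     9,116.7862
  Σ                    942.6549     9,255.5292
P = 942.6549; Macaulay duration = 9,255.5292 / 942.6549 = 9.81858 years.
Modified duration = D_Mac / (1 + y) = 9.81858 / 1.082 = 9.07447 years.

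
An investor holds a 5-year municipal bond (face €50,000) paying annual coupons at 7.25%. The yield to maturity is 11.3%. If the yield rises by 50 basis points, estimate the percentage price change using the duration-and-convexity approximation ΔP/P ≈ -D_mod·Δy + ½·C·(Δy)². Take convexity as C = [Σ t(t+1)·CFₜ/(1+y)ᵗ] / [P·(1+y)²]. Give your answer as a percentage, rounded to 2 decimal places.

With y = 0.113:
  t   CF        PV=CF/(1+0.113)^t    t·PV        t(t+1)·PV
  1     3,625.00     3,256.9632     3,256.9632       6,513.9263
  2     3,625.00     2,926.2921     5,852.5843      17,557.7529
  3     3,625.00     2,629.1933     7,887.5799      31,550.3197
  4     3,625.00     2,362.2581     9,449.0325      47,245.1627
  5    53,625.00    31,397.2408   156,986.2039     941,917.2234
  Σ                 42,571.9475   183,432.3638   1,044,784.3850
P = 42,571.9475; D_Mac = 4.30876 yrs; D_mod = 3.87130 yrs; C = 19.81129.
Duration effect: -3.87130 × (+0.005) = -0.019357
Convexity effect: 0.5 × 19.81129 × (0.005)² = +0.0002476
ΔP/P ≈ -0.019357 + 0.0002476 = -0.019109 = -1.9109%.

-1.91%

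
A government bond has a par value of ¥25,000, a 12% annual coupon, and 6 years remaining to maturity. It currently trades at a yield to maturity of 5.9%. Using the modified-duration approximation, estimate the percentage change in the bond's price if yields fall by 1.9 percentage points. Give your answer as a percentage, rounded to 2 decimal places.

Periodic yield y = 0.059. Modified duration first:
  t   CF        PV=CF/(1+0.059)^t    t·PV
  1     3,000.00     2,832.8612     2,832.8612
  2     3,000.00     2,675.0342     5,350.0683
  3     3,000.00     2,526.0002     7,578.0005
  4     3,000.00     2,385.2693     9,541.0771
  5     3,000.00     2,252.3789    11,261.8946
  6    28,000.00    19,850.9946   119,105.9675
  Σ                 32,522.5383   155,669.8692
P = 32,522.5383; D_Mac = 4.78652 yrs; D_mod = 4.78652/(1+0.059) = 4.51985 yrs.
ΔP/P ≈ -D_mod · Δy = -4.51985 × (-0.019) = +0.085877 = +8.5877%.

+8.59%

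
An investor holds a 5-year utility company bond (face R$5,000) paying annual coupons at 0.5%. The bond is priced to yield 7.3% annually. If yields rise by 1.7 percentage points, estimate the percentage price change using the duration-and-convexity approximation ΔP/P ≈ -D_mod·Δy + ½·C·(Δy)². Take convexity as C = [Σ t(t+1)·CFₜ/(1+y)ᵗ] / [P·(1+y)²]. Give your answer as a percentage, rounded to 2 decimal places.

-7.46%

With y = 0.073:
  t   CF        PV=CF/(1+0.073)^t    t·PV        t(t+1)·PV
  1        25.00        23.2992        23.2992          46.5983
  2        25.00        21.7140        43.4281         130.2842
  3        25.00        20.2368        60.7103         242.8410
  4        25.00        18.8600        75.4399         377.1995
  5     5,025.00     3,532.9497    17,664.7486     105,988.4915
  Σ                  3,617.0596    17,867.6260     106,785.4146
P = 3,617.0596; D_Mac = 4.93982 yrs; D_mod = 4.60375 yrs; C = 25.64229.
Duration effect: -4.60375 × (+0.017) = -0.078264
Convexity effect: 0.5 × 25.64229 × (0.017)² = +0.0037053
ΔP/P ≈ -0.078264 + 0.0037053 = -0.074558 = -7.4558%.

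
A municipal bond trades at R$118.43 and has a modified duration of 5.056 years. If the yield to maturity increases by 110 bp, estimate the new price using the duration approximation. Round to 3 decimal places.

R$111.843

Duration approximation: ΔP/P ≈ -D_mod · Δy = -5.056 × (+0.011) = -0.055616.
New price ≈ 118.43 × (1 - 0.055616) = 111.84339712.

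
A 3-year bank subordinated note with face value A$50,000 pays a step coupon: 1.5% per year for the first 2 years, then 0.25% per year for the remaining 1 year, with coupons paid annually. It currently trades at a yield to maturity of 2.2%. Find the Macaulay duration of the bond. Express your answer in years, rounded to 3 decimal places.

Periodic yield y = 0.022. Discount each cash flow and weight by its year:
  t   CF        PV=CF/(1+0.022)^t    t·PV
  1       750.00       733.8552       733.8552
  2       750.00       718.0579     1,436.1158
  3    50,125.00    46,957.1466   140,871.4397
  Σ                 48,409.0596   143,041.4107
Price P = Σ PV = 48,409.0596.
Macaulay duration = Σ(t·PV) / P = 143,041.4107 / 48,409.0596 = 2.95485 years.

2.955 years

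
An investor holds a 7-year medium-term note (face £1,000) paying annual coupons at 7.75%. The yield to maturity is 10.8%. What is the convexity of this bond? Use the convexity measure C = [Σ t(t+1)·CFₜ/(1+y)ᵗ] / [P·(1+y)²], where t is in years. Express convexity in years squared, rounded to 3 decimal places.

With y = 0.108:
  t   CF        PV=CF/(1+0.108)^t    t·PV        t(t+1)·PV
  1        77.50        69.9458        69.9458         139.8917
  2        77.50        63.1280       126.2560         378.7681
  3        77.50        56.9747       170.9242         683.6970
  4        77.50        51.4213       205.6850       1,028.4251
  5        77.50        46.4091       232.0454       1,392.2722
  6        77.50        41.8854       251.3127       1,759.1887
  7     1,077.50       525.5802     3,679.0611      29,432.4885
  Σ                    855.3445     4,735.2303      34,814.7313
P = 855.3445.
Convexity = Σ t(t+1)·PV / [P·(1+y)²] = 34,814.7313 / (855.3445 × 1.227664) = 33.15450.

33.154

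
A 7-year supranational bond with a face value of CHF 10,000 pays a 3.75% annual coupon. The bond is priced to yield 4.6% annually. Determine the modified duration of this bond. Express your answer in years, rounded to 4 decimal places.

Periodic yield y = 0.046. First find Macaulay duration:
  t   CF        PV=CF/(1+0.046)^t    t·PV
  1       375.00       358.5086       358.5086
  2       375.00       342.7425       685.4849
  3       375.00       327.6696       983.0089
  4       375.00       313.2597     1,253.0388
  5       375.00       299.4835     1,497.4173
  6       375.00       286.3131     1,717.8784
  7    10,375.00     7,572.9713    53,010.7994
  Σ                  9,500.9483    59,506.1364
P = 9,500.9483; Macaulay duration = 59,506.1364 / 9,500.9483 = 6.26318 years.
Modified duration = D_Mac / (1 + y) = 6.26318 / 1.046 = 5.98774 years.

5.9877 years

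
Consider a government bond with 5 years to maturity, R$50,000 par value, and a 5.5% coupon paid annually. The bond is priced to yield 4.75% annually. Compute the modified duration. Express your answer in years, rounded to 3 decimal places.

4.309 years

Periodic yield y = 0.0475. First find Macaulay duration:
  t   CF        PV=CF/(1+0.0475)^t    t·PV
  1     2,750.00     2,625.2983     2,625.2983
  2     2,750.00     2,506.2514     5,012.5028
  3     2,750.00     2,392.6028     7,177.8083
  4     2,750.00     2,284.1076     9,136.4306
  5    52,750.00    41,826.5752   209,132.8761
  Σ                 51,634.8353   233,084.9160
P = 51,634.8353; Macaulay duration = 233,084.9160 / 51,634.8353 = 4.51410 years.
Modified duration = D_Mac / (1 + y) = 4.51410 / 1.0475 = 4.30941 years.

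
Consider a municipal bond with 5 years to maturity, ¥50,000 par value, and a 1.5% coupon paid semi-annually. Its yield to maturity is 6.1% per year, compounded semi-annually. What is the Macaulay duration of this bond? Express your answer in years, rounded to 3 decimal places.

Periodic yield y = 0.0305. Discount each cash flow and weight by its period:
  t   CF        PV=CF/(1+0.0305)^t    t·PV
  1       375.00       363.9010       363.9010
  2       375.00       353.1305       706.2611
  3       375.00       342.6788     1,028.0365
  4       375.00       332.5365     1,330.1459
  5       375.00       322.6943     1,613.4715
  6       375.00       313.1434     1,878.8605
  7       375.00       303.8752     2,127.1266
  8       375.00       294.8813     2,359.0508
  9       375.00       286.1537     2,575.3829
  10   50,375.00    37,302.2560   373,022.5598
  Σ                 40,215.2508   387,004.7965
Price P = Σ PV = 40,215.2508.
Macaulay duration = Σ(t·PV) / P = 387,004.7965 / 40,215.2508 = 9.62333 half-year periods.
In years: 9.62333 / 2 = 4.81167 years.

4.812 years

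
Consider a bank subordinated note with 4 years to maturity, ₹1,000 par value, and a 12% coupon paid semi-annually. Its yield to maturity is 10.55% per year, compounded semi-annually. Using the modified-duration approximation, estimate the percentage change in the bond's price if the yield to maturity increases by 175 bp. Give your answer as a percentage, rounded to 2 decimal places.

-5.50%

Periodic yield y = 0.05275. Modified duration first:
  t   CF        PV=CF/(1+0.05275)^t    t·PV
  1        60.00        56.9936        56.9936
  2        60.00        54.1378       108.2756
  3        60.00        51.4251       154.2754
  4        60.00        48.8484       195.3936
  5        60.00        46.4007       232.0037
  6        60.00        44.0758       264.4545
  7        60.00        41.8673       293.0708
  8     1,060.00       702.5931     5,620.7446
  Σ                  1,046.3418     6,925.2119
P = 1,046.3418; D_Mac = 6.61850 half-year periods = 3.30925 yrs; D_mod = 3.30925/(1+0.05275) = 3.14343 yrs.
ΔP/P ≈ -D_mod · Δy = -3.14343 × (+0.0175) = -0.055010 = -5.5010%.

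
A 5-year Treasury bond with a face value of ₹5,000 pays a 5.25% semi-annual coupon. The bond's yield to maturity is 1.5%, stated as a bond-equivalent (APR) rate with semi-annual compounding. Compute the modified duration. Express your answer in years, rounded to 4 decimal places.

Periodic yield y = 0.0075. First find Macaulay duration:
  t   CF        PV=CF/(1+0.0075)^t    t·PV
  1       131.25       130.2730       130.2730
  2       131.25       129.3032       258.6064
  3       131.25       128.3406       385.0219
  4       131.25       127.3852       509.5409
  5       131.25       126.4370       632.1848
  6       131.25       125.4957       752.9744
  7       131.25       124.5615       871.9307
  8       131.25       123.6343       989.0742
  9       131.25       122.7139     1,104.4253
  10    5,131.25     4,761.8162    47,618.1618
  Σ                  5,899.9606    53,252.1933
P = 5,899.9606; Macaulay duration = 53,252.1933 / 5,899.9606 = 9.02586 half-year periods = 4.51293 years.
Modified duration = D_Mac / (1 + y) = 4.51293 / 1.0075 = 4.47933 years.

4.4793 years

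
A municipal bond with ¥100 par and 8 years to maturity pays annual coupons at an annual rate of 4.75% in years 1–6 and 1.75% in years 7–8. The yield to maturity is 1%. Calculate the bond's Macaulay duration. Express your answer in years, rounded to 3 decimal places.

Periodic yield y = 0.01. Discount each cash flow and weight by its year:
  t   CF        PV=CF/(1+0.01)^t    t·PV
  1         4.75         4.7030         4.7030
  2         4.75         4.6564         9.3128
  3         4.75         4.6103        13.8309
  4         4.75         4.5647        18.2586
  5         4.75         4.5195        22.5973
  6         4.75         4.4747        26.8483
  7         1.75         1.6323        11.4258
  8       101.75        93.9644       751.7153
  Σ                    123.1252       858.6921
Price P = Σ PV = 123.1252.
Macaulay duration = Σ(t·PV) / P = 858.6921 / 123.1252 = 6.97414 years.

6.974 years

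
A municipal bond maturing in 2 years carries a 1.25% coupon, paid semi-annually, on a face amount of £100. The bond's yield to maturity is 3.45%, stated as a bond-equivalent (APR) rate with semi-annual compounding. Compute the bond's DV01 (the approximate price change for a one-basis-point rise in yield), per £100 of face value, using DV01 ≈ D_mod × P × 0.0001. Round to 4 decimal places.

Periodic yield y = 0.01725.
  t   CF        PV=CF/(1+0.01725)^t    t·PV
  1        0.625         0.6144         0.6144
  2        0.625         0.6040         1.2080
  3        0.625         0.5937         1.7812
  4      100.625        93.9713       375.8851
  Σ                     95.7834       379.4887
P = 95.7834; D_Mac = 3.96195 half-year periods = 1.98097 yrs; D_mod = 1.94738 yrs.
DV01 ≈ 1.94738 × 95.7834 × 0.0001 = 0.018653.

£0.0187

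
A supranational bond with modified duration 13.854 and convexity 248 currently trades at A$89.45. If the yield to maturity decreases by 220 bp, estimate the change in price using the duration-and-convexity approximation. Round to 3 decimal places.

+A$32.632

Duration effect: -D_mod·Δy = -13.854 × (-0.022) = +0.304788
Convexity effect: ½·C·(Δy)² = 0.5 × 248 × (-0.022)² = +0.0600160
ΔP/P ≈ +0.304788 + 0.0600160 = +0.364804
ΔP ≈ 89.45 × (+0.364804) = +32.6317178.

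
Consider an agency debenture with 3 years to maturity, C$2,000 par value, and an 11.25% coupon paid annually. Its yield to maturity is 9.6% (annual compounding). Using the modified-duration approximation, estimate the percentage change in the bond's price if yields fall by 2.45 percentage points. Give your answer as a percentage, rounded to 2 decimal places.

+6.06%

Periodic yield y = 0.096. Modified duration first:
  t   CF        PV=CF/(1+0.096)^t    t·PV
  1       225.00       205.2920       205.2920
  2       225.00       187.3102       374.6204
  3     2,225.00     1,690.0453     5,070.1360
  Σ                  2,082.6475     5,650.0483
P = 2,082.6475; D_Mac = 2.71292 yrs; D_mod = 2.71292/(1+0.096) = 2.47529 yrs.
ΔP/P ≈ -D_mod · Δy = -2.47529 × (-0.0245) = +0.060645 = +6.0645%.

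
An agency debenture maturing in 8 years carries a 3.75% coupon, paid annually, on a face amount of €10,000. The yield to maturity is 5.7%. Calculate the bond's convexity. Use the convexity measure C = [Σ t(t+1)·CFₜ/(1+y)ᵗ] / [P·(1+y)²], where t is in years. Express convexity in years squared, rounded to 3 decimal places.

With y = 0.057:
  t   CF        PV=CF/(1+0.057)^t    t·PV        t(t+1)·PV
  1       375.00       354.7777       354.7777         709.5553
  2       375.00       335.6459       671.2917       2,013.8752
  3       375.00       317.5458       952.6373       3,810.5490
  4       375.00       300.4217     1,201.6869       6,008.4343
  5       375.00       284.2211     1,421.1055       8,526.6333
  6       375.00       268.8941     1,613.3649      11,293.5540
  7       375.00       254.3937     1,780.7559      14,246.0474
  8    10,375.00     6,658.6810    53,269.4477     479,425.0292
  Σ                  8,774.5809    61,265.0675     526,033.6776
P = 8,774.5809.
Convexity = Σ t(t+1)·PV / [P·(1+y)²] = 526,033.6776 / (8,774.5809 × 1.117249) = 53.65833.

53.658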